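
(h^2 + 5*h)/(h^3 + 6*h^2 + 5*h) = 1/(h + 1)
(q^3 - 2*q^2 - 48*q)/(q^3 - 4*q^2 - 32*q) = (q + 6)/(q + 4)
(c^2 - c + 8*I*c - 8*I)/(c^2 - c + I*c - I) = (c + 8*I)/(c + I)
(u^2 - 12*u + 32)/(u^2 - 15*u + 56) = (u - 4)/(u - 7)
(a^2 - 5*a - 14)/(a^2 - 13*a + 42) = (a + 2)/(a - 6)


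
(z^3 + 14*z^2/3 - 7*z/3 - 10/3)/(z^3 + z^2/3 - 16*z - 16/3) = (3*z^3 + 14*z^2 - 7*z - 10)/(3*z^3 + z^2 - 48*z - 16)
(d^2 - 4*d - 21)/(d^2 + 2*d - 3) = (d - 7)/(d - 1)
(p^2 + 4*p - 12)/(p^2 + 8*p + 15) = (p^2 + 4*p - 12)/(p^2 + 8*p + 15)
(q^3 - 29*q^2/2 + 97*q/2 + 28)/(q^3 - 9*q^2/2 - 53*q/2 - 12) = (q - 7)/(q + 3)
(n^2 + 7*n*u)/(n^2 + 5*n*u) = (n + 7*u)/(n + 5*u)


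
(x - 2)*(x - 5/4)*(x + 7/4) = x^3 - 3*x^2/2 - 51*x/16 + 35/8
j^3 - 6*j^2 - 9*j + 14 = (j - 7)*(j - 1)*(j + 2)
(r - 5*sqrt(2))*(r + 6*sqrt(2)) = r^2 + sqrt(2)*r - 60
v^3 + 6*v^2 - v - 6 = (v - 1)*(v + 1)*(v + 6)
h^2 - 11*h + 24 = (h - 8)*(h - 3)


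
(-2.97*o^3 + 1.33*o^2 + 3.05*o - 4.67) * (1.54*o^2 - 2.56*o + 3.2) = -4.5738*o^5 + 9.6514*o^4 - 8.2118*o^3 - 10.7438*o^2 + 21.7152*o - 14.944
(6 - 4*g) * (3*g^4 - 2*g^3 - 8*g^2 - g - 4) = -12*g^5 + 26*g^4 + 20*g^3 - 44*g^2 + 10*g - 24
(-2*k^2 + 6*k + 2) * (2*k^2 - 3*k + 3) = -4*k^4 + 18*k^3 - 20*k^2 + 12*k + 6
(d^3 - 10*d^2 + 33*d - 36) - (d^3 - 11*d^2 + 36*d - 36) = d^2 - 3*d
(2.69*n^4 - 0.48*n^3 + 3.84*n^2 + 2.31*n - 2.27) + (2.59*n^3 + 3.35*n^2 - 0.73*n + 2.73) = 2.69*n^4 + 2.11*n^3 + 7.19*n^2 + 1.58*n + 0.46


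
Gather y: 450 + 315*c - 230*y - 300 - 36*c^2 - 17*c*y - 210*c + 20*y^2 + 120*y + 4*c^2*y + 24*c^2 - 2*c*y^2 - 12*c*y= -12*c^2 + 105*c + y^2*(20 - 2*c) + y*(4*c^2 - 29*c - 110) + 150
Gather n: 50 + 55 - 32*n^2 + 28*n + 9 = -32*n^2 + 28*n + 114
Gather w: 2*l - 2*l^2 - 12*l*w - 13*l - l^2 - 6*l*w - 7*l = -3*l^2 - 18*l*w - 18*l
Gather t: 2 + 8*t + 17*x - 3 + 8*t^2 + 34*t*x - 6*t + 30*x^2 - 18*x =8*t^2 + t*(34*x + 2) + 30*x^2 - x - 1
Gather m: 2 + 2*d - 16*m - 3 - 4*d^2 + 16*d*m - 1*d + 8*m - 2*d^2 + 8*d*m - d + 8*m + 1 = -6*d^2 + 24*d*m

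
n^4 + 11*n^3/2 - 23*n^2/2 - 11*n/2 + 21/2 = (n - 3/2)*(n - 1)*(n + 1)*(n + 7)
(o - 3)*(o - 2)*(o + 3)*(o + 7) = o^4 + 5*o^3 - 23*o^2 - 45*o + 126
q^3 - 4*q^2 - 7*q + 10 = (q - 5)*(q - 1)*(q + 2)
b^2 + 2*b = b*(b + 2)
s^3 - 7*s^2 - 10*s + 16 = (s - 8)*(s - 1)*(s + 2)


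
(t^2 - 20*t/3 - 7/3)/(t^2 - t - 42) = (t + 1/3)/(t + 6)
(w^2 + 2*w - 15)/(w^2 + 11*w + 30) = (w - 3)/(w + 6)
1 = 1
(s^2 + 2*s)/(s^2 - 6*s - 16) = s/(s - 8)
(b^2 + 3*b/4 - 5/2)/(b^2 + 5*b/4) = (4*b^2 + 3*b - 10)/(b*(4*b + 5))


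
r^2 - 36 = (r - 6)*(r + 6)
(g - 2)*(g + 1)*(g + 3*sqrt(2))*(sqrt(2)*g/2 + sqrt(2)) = sqrt(2)*g^4/2 + sqrt(2)*g^3/2 + 3*g^3 - 2*sqrt(2)*g^2 + 3*g^2 - 12*g - 2*sqrt(2)*g - 12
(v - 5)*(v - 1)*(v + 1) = v^3 - 5*v^2 - v + 5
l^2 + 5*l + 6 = (l + 2)*(l + 3)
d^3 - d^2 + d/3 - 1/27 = (d - 1/3)^3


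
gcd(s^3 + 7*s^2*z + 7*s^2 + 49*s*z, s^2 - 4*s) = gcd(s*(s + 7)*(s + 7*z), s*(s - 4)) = s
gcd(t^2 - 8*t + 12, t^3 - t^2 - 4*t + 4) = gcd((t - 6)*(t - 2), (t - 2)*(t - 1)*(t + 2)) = t - 2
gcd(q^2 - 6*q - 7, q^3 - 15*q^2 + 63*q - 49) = q - 7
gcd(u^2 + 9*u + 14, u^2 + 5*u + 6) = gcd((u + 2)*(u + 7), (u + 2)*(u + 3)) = u + 2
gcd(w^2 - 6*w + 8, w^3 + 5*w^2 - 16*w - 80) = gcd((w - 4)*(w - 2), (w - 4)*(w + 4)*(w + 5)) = w - 4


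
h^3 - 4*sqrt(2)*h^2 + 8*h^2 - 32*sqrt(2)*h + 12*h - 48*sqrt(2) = (h + 2)*(h + 6)*(h - 4*sqrt(2))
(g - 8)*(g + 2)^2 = g^3 - 4*g^2 - 28*g - 32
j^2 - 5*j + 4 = (j - 4)*(j - 1)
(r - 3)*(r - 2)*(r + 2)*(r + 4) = r^4 + r^3 - 16*r^2 - 4*r + 48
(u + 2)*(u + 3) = u^2 + 5*u + 6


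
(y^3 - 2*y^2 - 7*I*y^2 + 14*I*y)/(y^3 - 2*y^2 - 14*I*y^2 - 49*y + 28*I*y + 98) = y/(y - 7*I)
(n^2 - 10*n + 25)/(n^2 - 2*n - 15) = (n - 5)/(n + 3)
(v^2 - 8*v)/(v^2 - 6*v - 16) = v/(v + 2)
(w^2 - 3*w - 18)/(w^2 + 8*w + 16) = (w^2 - 3*w - 18)/(w^2 + 8*w + 16)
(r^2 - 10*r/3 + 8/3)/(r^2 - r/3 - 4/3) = (r - 2)/(r + 1)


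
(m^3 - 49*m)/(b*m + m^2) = (m^2 - 49)/(b + m)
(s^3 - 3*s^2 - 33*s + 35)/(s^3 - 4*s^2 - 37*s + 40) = (s - 7)/(s - 8)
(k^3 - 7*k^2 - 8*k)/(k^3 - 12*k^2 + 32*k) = (k + 1)/(k - 4)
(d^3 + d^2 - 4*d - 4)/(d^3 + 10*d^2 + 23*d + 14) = (d - 2)/(d + 7)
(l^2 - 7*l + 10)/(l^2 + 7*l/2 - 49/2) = 2*(l^2 - 7*l + 10)/(2*l^2 + 7*l - 49)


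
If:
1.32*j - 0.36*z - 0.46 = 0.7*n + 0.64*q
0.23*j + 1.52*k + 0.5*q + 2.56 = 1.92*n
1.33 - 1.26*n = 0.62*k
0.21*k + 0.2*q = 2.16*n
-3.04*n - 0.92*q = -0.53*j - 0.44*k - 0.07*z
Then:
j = -16.80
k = 3.30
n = -0.57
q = -9.62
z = -44.68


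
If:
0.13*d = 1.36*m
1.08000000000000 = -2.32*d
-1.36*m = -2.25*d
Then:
No Solution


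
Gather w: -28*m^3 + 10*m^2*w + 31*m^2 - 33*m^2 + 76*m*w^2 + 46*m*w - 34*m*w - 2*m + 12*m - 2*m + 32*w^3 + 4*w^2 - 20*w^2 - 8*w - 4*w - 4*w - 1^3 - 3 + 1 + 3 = -28*m^3 - 2*m^2 + 8*m + 32*w^3 + w^2*(76*m - 16) + w*(10*m^2 + 12*m - 16)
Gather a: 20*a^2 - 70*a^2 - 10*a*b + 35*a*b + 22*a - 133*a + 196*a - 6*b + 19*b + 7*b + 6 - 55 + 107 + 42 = -50*a^2 + a*(25*b + 85) + 20*b + 100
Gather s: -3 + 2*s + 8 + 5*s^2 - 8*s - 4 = 5*s^2 - 6*s + 1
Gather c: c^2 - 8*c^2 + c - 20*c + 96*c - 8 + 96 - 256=-7*c^2 + 77*c - 168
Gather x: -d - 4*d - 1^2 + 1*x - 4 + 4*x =-5*d + 5*x - 5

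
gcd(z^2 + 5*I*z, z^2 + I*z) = z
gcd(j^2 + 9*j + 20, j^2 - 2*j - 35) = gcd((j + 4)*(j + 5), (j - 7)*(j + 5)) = j + 5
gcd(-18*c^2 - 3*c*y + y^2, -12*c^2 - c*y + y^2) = 3*c + y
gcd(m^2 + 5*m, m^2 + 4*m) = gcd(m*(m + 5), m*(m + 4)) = m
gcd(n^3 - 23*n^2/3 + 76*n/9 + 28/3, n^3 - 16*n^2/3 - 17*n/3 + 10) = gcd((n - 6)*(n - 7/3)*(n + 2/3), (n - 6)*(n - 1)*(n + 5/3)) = n - 6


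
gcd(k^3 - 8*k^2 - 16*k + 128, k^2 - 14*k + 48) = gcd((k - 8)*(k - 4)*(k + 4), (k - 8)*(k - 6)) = k - 8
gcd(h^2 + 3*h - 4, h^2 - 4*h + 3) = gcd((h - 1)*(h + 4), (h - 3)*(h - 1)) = h - 1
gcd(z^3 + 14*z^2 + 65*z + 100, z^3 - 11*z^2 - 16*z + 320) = z + 5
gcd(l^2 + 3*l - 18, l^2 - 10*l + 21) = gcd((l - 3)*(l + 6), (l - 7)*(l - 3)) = l - 3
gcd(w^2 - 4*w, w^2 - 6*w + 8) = w - 4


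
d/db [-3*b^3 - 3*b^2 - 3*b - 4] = -9*b^2 - 6*b - 3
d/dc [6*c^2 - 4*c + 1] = 12*c - 4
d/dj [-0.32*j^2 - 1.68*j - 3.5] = -0.64*j - 1.68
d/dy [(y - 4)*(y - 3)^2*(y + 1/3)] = 4*y^3 - 29*y^2 + 178*y/3 - 25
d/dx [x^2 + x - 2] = 2*x + 1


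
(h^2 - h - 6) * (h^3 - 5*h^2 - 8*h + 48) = h^5 - 6*h^4 - 9*h^3 + 86*h^2 - 288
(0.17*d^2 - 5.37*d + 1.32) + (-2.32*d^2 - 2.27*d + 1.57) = -2.15*d^2 - 7.64*d + 2.89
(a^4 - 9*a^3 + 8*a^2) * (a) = a^5 - 9*a^4 + 8*a^3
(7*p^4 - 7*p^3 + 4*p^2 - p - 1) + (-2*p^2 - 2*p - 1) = 7*p^4 - 7*p^3 + 2*p^2 - 3*p - 2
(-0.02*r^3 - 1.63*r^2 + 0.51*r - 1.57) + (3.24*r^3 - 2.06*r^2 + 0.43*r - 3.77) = 3.22*r^3 - 3.69*r^2 + 0.94*r - 5.34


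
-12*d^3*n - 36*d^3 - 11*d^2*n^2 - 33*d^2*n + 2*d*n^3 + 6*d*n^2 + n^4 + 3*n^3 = (-3*d + n)*(d + n)*(4*d + n)*(n + 3)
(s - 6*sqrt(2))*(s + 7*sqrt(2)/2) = s^2 - 5*sqrt(2)*s/2 - 42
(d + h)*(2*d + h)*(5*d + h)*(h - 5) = 10*d^3*h - 50*d^3 + 17*d^2*h^2 - 85*d^2*h + 8*d*h^3 - 40*d*h^2 + h^4 - 5*h^3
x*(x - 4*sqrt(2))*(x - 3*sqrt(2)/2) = x^3 - 11*sqrt(2)*x^2/2 + 12*x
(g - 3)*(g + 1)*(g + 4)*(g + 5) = g^4 + 7*g^3 - g^2 - 67*g - 60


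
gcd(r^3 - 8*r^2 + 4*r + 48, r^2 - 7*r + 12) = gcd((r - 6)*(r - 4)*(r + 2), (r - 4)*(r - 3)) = r - 4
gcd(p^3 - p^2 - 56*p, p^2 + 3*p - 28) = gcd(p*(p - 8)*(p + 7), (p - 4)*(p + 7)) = p + 7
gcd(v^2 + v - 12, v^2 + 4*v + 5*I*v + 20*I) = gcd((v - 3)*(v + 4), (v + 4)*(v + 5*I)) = v + 4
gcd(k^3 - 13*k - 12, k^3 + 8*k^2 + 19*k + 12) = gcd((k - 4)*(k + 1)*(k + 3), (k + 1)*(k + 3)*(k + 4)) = k^2 + 4*k + 3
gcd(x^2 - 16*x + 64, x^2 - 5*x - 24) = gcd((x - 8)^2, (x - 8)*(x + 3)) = x - 8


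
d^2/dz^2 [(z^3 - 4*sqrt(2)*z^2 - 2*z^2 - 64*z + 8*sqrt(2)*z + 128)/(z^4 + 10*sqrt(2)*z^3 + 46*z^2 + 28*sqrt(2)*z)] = 2*(z^9 - 12*sqrt(2)*z^8 - 6*z^8 - 762*z^7 - 12*sqrt(2)*z^7 - 6392*sqrt(2)*z^6 + 2252*z^6 - 47568*z^5 + 25440*sqrt(2)*z^5 - 76224*sqrt(2)*z^4 + 230688*z^4 - 87712*z^3 + 493232*sqrt(2)*z^3 + 1027584*z^2 + 494592*sqrt(2)*z + 200704)/(z^3*(z^9 + 30*sqrt(2)*z^8 + 738*z^7 + 4844*sqrt(2)*z^6 + 37308*z^5 + 88008*sqrt(2)*z^4 + 256600*z^3 + 224784*sqrt(2)*z^2 + 216384*z + 43904*sqrt(2)))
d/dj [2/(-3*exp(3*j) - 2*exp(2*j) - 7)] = (18*exp(j) + 8)*exp(2*j)/(3*exp(3*j) + 2*exp(2*j) + 7)^2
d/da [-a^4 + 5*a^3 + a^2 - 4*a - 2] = -4*a^3 + 15*a^2 + 2*a - 4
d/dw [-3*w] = -3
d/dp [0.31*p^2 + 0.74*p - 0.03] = 0.62*p + 0.74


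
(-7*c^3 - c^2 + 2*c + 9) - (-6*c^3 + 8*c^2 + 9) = -c^3 - 9*c^2 + 2*c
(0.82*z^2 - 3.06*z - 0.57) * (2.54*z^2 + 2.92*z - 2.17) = 2.0828*z^4 - 5.378*z^3 - 12.1624*z^2 + 4.9758*z + 1.2369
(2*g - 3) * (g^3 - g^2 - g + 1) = 2*g^4 - 5*g^3 + g^2 + 5*g - 3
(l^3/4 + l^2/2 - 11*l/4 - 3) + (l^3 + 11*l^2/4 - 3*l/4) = 5*l^3/4 + 13*l^2/4 - 7*l/2 - 3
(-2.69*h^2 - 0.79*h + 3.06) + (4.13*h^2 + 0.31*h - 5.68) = 1.44*h^2 - 0.48*h - 2.62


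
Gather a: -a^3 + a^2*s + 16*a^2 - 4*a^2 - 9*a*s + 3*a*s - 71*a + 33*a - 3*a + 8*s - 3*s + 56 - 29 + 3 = -a^3 + a^2*(s + 12) + a*(-6*s - 41) + 5*s + 30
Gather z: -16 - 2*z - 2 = -2*z - 18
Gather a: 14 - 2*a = 14 - 2*a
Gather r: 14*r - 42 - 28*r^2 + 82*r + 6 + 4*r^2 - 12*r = -24*r^2 + 84*r - 36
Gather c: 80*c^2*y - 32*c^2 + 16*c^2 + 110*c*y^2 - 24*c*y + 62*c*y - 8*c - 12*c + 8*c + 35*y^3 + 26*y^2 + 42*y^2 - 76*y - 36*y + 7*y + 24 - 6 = c^2*(80*y - 16) + c*(110*y^2 + 38*y - 12) + 35*y^3 + 68*y^2 - 105*y + 18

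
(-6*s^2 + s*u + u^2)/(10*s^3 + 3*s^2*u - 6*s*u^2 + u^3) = (-3*s - u)/(5*s^2 + 4*s*u - u^2)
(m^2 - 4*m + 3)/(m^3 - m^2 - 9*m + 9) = 1/(m + 3)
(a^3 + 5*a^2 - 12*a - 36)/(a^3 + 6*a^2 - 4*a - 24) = (a - 3)/(a - 2)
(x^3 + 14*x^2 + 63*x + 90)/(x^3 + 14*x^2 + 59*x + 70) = (x^2 + 9*x + 18)/(x^2 + 9*x + 14)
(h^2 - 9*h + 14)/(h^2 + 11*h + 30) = (h^2 - 9*h + 14)/(h^2 + 11*h + 30)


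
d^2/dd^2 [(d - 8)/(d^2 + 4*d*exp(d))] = 2*(-d*(d + 4*exp(d))*(4*d*exp(d) + 2*d + (d - 8)*(2*d*exp(d) + 4*exp(d) + 1) + 4*exp(d)) + 4*(d - 8)*(2*d*exp(d) + d + 2*exp(d))^2)/(d^3*(d + 4*exp(d))^3)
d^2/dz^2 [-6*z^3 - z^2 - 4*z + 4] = -36*z - 2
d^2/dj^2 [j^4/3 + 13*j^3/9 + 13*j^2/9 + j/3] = 4*j^2 + 26*j/3 + 26/9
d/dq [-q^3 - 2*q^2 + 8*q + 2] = -3*q^2 - 4*q + 8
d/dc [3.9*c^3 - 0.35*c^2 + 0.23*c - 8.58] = 11.7*c^2 - 0.7*c + 0.23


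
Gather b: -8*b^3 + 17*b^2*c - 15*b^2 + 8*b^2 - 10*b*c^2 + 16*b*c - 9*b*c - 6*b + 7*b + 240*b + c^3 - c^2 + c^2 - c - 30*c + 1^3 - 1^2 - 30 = -8*b^3 + b^2*(17*c - 7) + b*(-10*c^2 + 7*c + 241) + c^3 - 31*c - 30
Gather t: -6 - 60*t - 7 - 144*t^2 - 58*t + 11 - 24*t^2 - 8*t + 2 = -168*t^2 - 126*t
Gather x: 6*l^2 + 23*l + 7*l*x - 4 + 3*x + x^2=6*l^2 + 23*l + x^2 + x*(7*l + 3) - 4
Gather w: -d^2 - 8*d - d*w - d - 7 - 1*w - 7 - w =-d^2 - 9*d + w*(-d - 2) - 14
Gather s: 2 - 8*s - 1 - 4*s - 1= -12*s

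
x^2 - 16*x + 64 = (x - 8)^2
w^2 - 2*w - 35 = (w - 7)*(w + 5)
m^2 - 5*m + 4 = (m - 4)*(m - 1)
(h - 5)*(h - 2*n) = h^2 - 2*h*n - 5*h + 10*n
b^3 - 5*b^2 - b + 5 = (b - 5)*(b - 1)*(b + 1)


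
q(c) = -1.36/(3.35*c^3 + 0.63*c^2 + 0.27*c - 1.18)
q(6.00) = -0.00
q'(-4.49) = 0.00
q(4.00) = -0.01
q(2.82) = -0.02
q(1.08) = -0.33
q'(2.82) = 0.02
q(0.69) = -3.34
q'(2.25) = 0.04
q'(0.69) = 48.70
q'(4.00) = 0.00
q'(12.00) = 0.00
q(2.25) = -0.03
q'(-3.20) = 0.01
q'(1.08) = 1.10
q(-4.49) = 0.00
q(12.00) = -0.00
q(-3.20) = 0.01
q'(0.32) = 2.74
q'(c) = -1.36*(-10.05*c^2 - 1.26*c - 0.27)/(3.35*c^3 + 0.63*c^2 + 0.27*c - 1.18)^2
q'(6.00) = 0.00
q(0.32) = 1.48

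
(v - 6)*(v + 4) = v^2 - 2*v - 24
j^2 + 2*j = j*(j + 2)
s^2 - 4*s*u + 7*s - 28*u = (s + 7)*(s - 4*u)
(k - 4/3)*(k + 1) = k^2 - k/3 - 4/3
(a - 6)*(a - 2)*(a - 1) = a^3 - 9*a^2 + 20*a - 12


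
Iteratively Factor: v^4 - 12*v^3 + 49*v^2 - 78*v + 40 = (v - 1)*(v^3 - 11*v^2 + 38*v - 40) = (v - 4)*(v - 1)*(v^2 - 7*v + 10) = (v - 5)*(v - 4)*(v - 1)*(v - 2)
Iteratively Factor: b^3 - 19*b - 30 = (b + 3)*(b^2 - 3*b - 10) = (b - 5)*(b + 3)*(b + 2)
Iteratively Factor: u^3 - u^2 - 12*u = (u - 4)*(u^2 + 3*u) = u*(u - 4)*(u + 3)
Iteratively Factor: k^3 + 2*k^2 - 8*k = (k)*(k^2 + 2*k - 8) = k*(k - 2)*(k + 4)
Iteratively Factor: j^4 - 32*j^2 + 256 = (j - 4)*(j^3 + 4*j^2 - 16*j - 64) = (j - 4)*(j + 4)*(j^2 - 16) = (j - 4)*(j + 4)^2*(j - 4)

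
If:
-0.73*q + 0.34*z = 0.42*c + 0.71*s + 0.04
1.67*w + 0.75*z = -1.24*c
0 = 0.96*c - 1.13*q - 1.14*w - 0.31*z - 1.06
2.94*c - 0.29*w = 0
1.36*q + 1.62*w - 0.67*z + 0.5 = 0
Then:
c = 0.03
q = -1.01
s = 0.66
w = 0.27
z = -0.65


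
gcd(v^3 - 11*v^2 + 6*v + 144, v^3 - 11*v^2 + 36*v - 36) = v - 6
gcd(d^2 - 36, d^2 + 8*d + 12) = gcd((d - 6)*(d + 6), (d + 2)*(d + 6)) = d + 6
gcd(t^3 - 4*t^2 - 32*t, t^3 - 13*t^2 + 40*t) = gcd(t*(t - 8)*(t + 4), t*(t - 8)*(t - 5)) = t^2 - 8*t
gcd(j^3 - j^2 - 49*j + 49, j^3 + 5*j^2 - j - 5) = j - 1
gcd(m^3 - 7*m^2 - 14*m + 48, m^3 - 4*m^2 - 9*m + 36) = m + 3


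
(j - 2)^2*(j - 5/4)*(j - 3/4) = j^4 - 6*j^3 + 207*j^2/16 - 47*j/4 + 15/4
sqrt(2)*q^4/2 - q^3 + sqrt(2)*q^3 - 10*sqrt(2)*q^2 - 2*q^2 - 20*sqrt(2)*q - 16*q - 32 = (q - 4*sqrt(2))*(q + sqrt(2))*(q + 2*sqrt(2))*(sqrt(2)*q/2 + sqrt(2))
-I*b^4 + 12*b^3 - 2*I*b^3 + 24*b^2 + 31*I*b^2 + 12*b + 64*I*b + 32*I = (b + 1)*(b + 4*I)*(b + 8*I)*(-I*b - I)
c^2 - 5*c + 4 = (c - 4)*(c - 1)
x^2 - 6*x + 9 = (x - 3)^2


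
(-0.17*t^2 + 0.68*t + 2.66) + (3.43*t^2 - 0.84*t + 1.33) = 3.26*t^2 - 0.16*t + 3.99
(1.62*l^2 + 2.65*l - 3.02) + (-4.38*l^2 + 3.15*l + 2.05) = -2.76*l^2 + 5.8*l - 0.97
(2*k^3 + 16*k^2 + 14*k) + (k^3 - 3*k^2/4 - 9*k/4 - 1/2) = 3*k^3 + 61*k^2/4 + 47*k/4 - 1/2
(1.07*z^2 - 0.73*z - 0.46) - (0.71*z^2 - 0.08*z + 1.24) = 0.36*z^2 - 0.65*z - 1.7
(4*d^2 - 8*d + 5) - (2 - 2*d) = 4*d^2 - 6*d + 3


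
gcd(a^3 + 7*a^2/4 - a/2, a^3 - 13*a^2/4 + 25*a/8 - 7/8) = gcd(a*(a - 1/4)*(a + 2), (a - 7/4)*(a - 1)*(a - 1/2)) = 1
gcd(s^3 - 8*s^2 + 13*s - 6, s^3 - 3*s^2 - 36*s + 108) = s - 6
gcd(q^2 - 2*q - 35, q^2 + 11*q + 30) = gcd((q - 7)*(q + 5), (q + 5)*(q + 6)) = q + 5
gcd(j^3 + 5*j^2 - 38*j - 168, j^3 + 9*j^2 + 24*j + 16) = j + 4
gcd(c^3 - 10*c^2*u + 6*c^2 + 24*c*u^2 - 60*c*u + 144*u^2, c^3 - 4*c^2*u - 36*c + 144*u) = -c^2 + 4*c*u - 6*c + 24*u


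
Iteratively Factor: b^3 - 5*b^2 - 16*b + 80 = (b - 4)*(b^2 - b - 20) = (b - 5)*(b - 4)*(b + 4)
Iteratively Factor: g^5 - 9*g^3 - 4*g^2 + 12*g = (g + 2)*(g^4 - 2*g^3 - 5*g^2 + 6*g) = (g - 1)*(g + 2)*(g^3 - g^2 - 6*g) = (g - 1)*(g + 2)^2*(g^2 - 3*g) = (g - 3)*(g - 1)*(g + 2)^2*(g)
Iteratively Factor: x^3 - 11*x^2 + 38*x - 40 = (x - 5)*(x^2 - 6*x + 8) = (x - 5)*(x - 2)*(x - 4)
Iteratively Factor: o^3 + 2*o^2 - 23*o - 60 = (o + 3)*(o^2 - o - 20) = (o + 3)*(o + 4)*(o - 5)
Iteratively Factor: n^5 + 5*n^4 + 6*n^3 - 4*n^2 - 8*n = (n)*(n^4 + 5*n^3 + 6*n^2 - 4*n - 8) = n*(n + 2)*(n^3 + 3*n^2 - 4) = n*(n + 2)^2*(n^2 + n - 2) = n*(n + 2)^3*(n - 1)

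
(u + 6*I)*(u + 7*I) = u^2 + 13*I*u - 42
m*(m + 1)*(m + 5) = m^3 + 6*m^2 + 5*m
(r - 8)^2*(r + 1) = r^3 - 15*r^2 + 48*r + 64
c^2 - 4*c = c*(c - 4)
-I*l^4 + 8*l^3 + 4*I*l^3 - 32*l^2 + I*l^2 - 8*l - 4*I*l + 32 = (l - 4)*(l + 1)*(l + 8*I)*(-I*l + I)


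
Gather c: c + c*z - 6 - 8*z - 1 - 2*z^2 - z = c*(z + 1) - 2*z^2 - 9*z - 7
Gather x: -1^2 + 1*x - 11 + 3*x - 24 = 4*x - 36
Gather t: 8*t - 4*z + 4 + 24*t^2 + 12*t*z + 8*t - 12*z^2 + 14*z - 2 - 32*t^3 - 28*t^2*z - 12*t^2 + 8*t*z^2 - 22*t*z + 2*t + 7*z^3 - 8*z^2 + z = -32*t^3 + t^2*(12 - 28*z) + t*(8*z^2 - 10*z + 18) + 7*z^3 - 20*z^2 + 11*z + 2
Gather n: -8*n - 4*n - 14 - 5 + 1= -12*n - 18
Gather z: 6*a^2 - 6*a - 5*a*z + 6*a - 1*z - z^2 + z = 6*a^2 - 5*a*z - z^2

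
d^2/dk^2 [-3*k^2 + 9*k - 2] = -6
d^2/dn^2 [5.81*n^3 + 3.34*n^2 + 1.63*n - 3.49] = 34.86*n + 6.68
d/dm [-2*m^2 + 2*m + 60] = 2 - 4*m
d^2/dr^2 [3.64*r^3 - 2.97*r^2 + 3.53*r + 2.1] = 21.84*r - 5.94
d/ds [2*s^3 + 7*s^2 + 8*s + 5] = 6*s^2 + 14*s + 8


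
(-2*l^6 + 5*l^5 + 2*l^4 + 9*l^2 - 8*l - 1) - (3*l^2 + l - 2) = -2*l^6 + 5*l^5 + 2*l^4 + 6*l^2 - 9*l + 1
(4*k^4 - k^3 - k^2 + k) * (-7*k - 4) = -28*k^5 - 9*k^4 + 11*k^3 - 3*k^2 - 4*k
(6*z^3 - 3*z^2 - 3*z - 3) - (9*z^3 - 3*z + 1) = -3*z^3 - 3*z^2 - 4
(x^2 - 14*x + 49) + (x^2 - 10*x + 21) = 2*x^2 - 24*x + 70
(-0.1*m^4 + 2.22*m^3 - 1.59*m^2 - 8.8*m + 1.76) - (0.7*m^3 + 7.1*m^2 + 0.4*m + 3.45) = -0.1*m^4 + 1.52*m^3 - 8.69*m^2 - 9.2*m - 1.69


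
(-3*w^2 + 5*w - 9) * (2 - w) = 3*w^3 - 11*w^2 + 19*w - 18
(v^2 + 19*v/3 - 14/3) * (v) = v^3 + 19*v^2/3 - 14*v/3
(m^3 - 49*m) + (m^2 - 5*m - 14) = m^3 + m^2 - 54*m - 14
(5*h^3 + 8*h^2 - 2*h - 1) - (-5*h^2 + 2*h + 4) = 5*h^3 + 13*h^2 - 4*h - 5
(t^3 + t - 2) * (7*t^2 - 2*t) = 7*t^5 - 2*t^4 + 7*t^3 - 16*t^2 + 4*t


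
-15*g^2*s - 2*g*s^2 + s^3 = s*(-5*g + s)*(3*g + s)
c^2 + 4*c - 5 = (c - 1)*(c + 5)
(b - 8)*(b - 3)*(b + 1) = b^3 - 10*b^2 + 13*b + 24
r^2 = r^2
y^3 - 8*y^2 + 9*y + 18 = (y - 6)*(y - 3)*(y + 1)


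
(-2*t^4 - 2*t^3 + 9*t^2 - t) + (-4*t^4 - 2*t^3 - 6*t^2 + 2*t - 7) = -6*t^4 - 4*t^3 + 3*t^2 + t - 7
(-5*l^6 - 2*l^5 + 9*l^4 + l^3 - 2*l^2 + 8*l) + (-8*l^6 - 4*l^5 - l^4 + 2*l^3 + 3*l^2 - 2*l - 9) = -13*l^6 - 6*l^5 + 8*l^4 + 3*l^3 + l^2 + 6*l - 9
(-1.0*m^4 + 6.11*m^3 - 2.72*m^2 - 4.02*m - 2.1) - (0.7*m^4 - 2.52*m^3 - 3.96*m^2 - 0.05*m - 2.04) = -1.7*m^4 + 8.63*m^3 + 1.24*m^2 - 3.97*m - 0.0600000000000001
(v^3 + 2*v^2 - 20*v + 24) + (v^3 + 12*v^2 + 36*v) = 2*v^3 + 14*v^2 + 16*v + 24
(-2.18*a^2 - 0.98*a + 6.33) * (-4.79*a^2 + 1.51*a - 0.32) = 10.4422*a^4 + 1.4024*a^3 - 31.1029*a^2 + 9.8719*a - 2.0256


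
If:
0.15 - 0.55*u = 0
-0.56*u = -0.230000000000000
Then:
No Solution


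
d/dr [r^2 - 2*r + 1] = 2*r - 2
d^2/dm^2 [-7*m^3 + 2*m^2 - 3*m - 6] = 4 - 42*m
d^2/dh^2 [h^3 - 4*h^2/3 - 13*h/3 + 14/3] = 6*h - 8/3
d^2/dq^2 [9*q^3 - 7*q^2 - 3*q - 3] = 54*q - 14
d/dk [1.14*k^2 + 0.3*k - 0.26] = 2.28*k + 0.3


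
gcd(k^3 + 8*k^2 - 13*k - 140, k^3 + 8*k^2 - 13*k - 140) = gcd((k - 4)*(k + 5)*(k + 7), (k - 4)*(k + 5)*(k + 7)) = k^3 + 8*k^2 - 13*k - 140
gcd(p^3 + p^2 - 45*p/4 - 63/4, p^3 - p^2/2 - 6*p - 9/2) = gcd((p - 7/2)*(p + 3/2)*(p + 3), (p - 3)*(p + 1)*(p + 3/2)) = p + 3/2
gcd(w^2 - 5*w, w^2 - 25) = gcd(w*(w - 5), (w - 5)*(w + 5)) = w - 5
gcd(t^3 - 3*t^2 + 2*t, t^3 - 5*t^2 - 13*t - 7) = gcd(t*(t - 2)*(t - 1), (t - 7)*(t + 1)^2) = 1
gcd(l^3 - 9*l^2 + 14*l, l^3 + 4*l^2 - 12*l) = l^2 - 2*l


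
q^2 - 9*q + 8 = (q - 8)*(q - 1)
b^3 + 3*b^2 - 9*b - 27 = (b - 3)*(b + 3)^2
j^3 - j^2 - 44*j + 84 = (j - 6)*(j - 2)*(j + 7)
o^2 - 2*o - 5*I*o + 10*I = (o - 2)*(o - 5*I)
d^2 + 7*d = d*(d + 7)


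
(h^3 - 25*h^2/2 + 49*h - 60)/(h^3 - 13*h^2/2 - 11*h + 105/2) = (h^2 - 10*h + 24)/(h^2 - 4*h - 21)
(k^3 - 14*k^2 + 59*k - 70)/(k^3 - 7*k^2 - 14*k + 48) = (k^2 - 12*k + 35)/(k^2 - 5*k - 24)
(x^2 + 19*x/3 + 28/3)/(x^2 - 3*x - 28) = (x + 7/3)/(x - 7)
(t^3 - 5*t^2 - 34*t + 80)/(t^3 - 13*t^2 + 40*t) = (t^2 + 3*t - 10)/(t*(t - 5))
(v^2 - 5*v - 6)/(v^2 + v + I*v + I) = (v - 6)/(v + I)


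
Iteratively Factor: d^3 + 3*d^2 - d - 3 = (d - 1)*(d^2 + 4*d + 3) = (d - 1)*(d + 1)*(d + 3)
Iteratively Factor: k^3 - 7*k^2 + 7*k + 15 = (k - 3)*(k^2 - 4*k - 5) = (k - 3)*(k + 1)*(k - 5)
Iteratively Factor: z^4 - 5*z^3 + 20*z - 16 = (z - 1)*(z^3 - 4*z^2 - 4*z + 16) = (z - 4)*(z - 1)*(z^2 - 4) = (z - 4)*(z - 2)*(z - 1)*(z + 2)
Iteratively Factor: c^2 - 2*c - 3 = (c - 3)*(c + 1)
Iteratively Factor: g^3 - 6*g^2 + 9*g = (g - 3)*(g^2 - 3*g) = (g - 3)^2*(g)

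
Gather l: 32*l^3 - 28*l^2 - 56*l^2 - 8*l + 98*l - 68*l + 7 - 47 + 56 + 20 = 32*l^3 - 84*l^2 + 22*l + 36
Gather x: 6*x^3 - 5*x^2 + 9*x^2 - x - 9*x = 6*x^3 + 4*x^2 - 10*x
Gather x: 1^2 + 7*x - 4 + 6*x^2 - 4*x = 6*x^2 + 3*x - 3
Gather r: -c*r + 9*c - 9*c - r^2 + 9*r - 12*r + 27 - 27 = -r^2 + r*(-c - 3)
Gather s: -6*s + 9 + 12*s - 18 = 6*s - 9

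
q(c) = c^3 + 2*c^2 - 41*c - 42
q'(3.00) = -2.00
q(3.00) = -120.00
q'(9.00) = 238.00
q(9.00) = 480.00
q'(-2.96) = -26.56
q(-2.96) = 70.95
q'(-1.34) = -40.97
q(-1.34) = 14.13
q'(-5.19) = 19.05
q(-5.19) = 84.86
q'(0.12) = -40.48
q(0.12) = -46.89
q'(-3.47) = -18.76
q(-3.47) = 82.57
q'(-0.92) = -42.14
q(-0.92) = -3.37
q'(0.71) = -36.65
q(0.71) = -69.74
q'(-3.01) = -25.86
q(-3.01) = 72.26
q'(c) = 3*c^2 + 4*c - 41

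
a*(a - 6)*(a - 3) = a^3 - 9*a^2 + 18*a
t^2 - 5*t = t*(t - 5)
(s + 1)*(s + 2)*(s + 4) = s^3 + 7*s^2 + 14*s + 8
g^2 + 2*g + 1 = (g + 1)^2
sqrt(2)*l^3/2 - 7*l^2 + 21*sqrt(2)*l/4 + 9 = (l - 6*sqrt(2))*(l - 3*sqrt(2)/2)*(sqrt(2)*l/2 + 1/2)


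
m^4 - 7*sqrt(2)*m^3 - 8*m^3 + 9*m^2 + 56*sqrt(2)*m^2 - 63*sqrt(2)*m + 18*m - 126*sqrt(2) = (m - 6)*(m - 3)*(m + 1)*(m - 7*sqrt(2))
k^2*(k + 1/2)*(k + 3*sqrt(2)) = k^4 + k^3/2 + 3*sqrt(2)*k^3 + 3*sqrt(2)*k^2/2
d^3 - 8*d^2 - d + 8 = (d - 8)*(d - 1)*(d + 1)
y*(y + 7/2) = y^2 + 7*y/2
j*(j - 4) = j^2 - 4*j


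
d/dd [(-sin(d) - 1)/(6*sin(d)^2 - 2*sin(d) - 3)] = (6*sin(d)^2 + 12*sin(d) + 1)*cos(d)/(2*sin(d) + 3*cos(2*d))^2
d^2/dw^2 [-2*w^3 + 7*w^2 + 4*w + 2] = 14 - 12*w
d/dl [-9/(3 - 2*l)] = -18/(2*l - 3)^2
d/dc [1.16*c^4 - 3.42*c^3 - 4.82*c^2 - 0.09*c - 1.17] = 4.64*c^3 - 10.26*c^2 - 9.64*c - 0.09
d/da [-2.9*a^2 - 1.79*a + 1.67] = -5.8*a - 1.79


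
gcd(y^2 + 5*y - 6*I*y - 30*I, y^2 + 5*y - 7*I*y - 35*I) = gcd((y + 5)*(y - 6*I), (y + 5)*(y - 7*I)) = y + 5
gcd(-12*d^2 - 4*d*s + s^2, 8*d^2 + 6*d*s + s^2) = 2*d + s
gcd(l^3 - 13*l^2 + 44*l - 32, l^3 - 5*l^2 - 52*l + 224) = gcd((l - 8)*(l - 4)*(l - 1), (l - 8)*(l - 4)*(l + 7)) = l^2 - 12*l + 32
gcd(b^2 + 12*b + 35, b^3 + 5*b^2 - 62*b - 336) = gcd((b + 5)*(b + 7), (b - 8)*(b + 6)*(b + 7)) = b + 7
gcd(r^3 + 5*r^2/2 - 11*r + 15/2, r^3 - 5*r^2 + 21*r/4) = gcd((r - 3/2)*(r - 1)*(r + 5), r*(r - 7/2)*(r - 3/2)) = r - 3/2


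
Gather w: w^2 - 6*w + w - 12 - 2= w^2 - 5*w - 14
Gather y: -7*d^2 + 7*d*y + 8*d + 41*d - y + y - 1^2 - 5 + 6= -7*d^2 + 7*d*y + 49*d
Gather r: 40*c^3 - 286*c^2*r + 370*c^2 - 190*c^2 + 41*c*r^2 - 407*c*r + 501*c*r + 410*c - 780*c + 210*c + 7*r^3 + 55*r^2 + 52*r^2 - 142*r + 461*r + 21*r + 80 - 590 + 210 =40*c^3 + 180*c^2 - 160*c + 7*r^3 + r^2*(41*c + 107) + r*(-286*c^2 + 94*c + 340) - 300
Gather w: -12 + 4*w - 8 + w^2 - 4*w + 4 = w^2 - 16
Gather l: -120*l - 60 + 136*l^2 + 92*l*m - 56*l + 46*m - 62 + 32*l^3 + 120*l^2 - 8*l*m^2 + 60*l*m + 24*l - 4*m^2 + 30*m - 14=32*l^3 + 256*l^2 + l*(-8*m^2 + 152*m - 152) - 4*m^2 + 76*m - 136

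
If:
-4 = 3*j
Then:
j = -4/3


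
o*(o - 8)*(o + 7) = o^3 - o^2 - 56*o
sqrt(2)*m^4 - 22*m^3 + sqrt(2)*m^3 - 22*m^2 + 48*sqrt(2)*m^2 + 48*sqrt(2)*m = m*(m - 8*sqrt(2))*(m - 3*sqrt(2))*(sqrt(2)*m + sqrt(2))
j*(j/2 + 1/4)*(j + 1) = j^3/2 + 3*j^2/4 + j/4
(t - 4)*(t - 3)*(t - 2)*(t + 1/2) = t^4 - 17*t^3/2 + 43*t^2/2 - 11*t - 12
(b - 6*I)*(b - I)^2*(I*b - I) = I*b^4 + 8*b^3 - I*b^3 - 8*b^2 - 13*I*b^2 - 6*b + 13*I*b + 6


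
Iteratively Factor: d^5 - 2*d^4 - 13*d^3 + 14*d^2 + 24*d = (d - 2)*(d^4 - 13*d^2 - 12*d) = (d - 4)*(d - 2)*(d^3 + 4*d^2 + 3*d) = (d - 4)*(d - 2)*(d + 1)*(d^2 + 3*d) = (d - 4)*(d - 2)*(d + 1)*(d + 3)*(d)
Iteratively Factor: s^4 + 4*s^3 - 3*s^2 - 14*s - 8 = (s + 1)*(s^3 + 3*s^2 - 6*s - 8) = (s + 1)^2*(s^2 + 2*s - 8) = (s - 2)*(s + 1)^2*(s + 4)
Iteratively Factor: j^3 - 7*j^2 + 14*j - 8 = (j - 4)*(j^2 - 3*j + 2) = (j - 4)*(j - 1)*(j - 2)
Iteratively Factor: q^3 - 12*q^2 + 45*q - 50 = (q - 5)*(q^2 - 7*q + 10) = (q - 5)*(q - 2)*(q - 5)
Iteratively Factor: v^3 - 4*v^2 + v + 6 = (v + 1)*(v^2 - 5*v + 6) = (v - 3)*(v + 1)*(v - 2)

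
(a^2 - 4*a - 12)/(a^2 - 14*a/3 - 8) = 3*(a + 2)/(3*a + 4)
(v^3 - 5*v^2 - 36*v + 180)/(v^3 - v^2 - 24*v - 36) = (v^2 + v - 30)/(v^2 + 5*v + 6)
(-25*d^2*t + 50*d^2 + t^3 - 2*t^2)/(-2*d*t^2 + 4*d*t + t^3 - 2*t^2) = (-25*d^2 + t^2)/(t*(-2*d + t))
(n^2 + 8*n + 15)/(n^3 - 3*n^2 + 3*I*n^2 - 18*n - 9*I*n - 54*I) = (n + 5)/(n^2 + 3*n*(-2 + I) - 18*I)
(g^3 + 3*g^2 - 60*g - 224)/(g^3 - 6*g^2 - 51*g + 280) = (g + 4)/(g - 5)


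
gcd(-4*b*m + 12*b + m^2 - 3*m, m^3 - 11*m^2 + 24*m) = m - 3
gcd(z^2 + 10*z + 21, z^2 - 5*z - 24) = z + 3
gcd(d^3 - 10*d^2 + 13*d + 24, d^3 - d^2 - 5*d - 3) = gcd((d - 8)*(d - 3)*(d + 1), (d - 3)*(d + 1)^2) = d^2 - 2*d - 3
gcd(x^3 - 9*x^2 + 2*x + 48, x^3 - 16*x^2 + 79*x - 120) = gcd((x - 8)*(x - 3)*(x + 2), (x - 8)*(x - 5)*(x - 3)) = x^2 - 11*x + 24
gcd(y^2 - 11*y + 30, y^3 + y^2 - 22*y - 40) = y - 5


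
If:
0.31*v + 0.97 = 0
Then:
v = -3.13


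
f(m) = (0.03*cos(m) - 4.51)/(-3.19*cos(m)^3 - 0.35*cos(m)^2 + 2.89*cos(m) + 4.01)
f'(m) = (0.03*cos(m) - 4.51)*(-9.57*sin(m)*cos(m)^2 - 0.7*sin(m)*cos(m) + 2.89*sin(m))/(-3.19*cos(m)^3 - 0.35*cos(m)^2 + 2.89*cos(m) + 4.01)^2 - 0.03*sin(m)/(-3.19*cos(m)^3 - 0.35*cos(m)^2 + 2.89*cos(m) + 4.01) = (-0.1914*cos(m)^3 + 43.1502*cos(m)^2 + 3.157*cos(m) - 13.1542)*sin(m)/(10.1761*cos(m)^6 + 2.233*cos(m)^5 - 18.3157*cos(m)^4 - 27.6068*cos(m)^3 + 5.5451*cos(m)^2 + 23.1778*cos(m) + 16.0801)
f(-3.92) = -1.55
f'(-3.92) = 0.54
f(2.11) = -1.58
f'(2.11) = -0.35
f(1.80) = -1.34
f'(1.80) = -1.00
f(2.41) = -1.52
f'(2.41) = 0.64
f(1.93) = -1.46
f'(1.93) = -0.88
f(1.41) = -1.01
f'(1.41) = -0.58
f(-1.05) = -0.90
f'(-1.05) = 0.03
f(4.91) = -0.99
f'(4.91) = 0.52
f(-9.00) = -1.30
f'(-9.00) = -0.67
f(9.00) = -1.30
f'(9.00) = 0.67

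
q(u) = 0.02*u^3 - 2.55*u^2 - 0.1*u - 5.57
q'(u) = 0.06*u^2 - 5.1*u - 0.1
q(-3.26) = -33.04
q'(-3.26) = 17.16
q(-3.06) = -29.71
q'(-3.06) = 16.07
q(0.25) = -5.75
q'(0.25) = -1.37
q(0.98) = -8.10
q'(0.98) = -5.04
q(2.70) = -24.04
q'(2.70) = -13.43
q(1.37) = -10.44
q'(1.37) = -6.97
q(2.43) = -20.58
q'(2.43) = -12.14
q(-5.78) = -94.05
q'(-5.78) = 31.38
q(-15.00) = -645.32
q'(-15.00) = 89.90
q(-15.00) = -645.32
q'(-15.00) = 89.90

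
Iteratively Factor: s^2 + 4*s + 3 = (s + 1)*(s + 3)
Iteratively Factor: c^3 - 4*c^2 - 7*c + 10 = (c + 2)*(c^2 - 6*c + 5) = (c - 5)*(c + 2)*(c - 1)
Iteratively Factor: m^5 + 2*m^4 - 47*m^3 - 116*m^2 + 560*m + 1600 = (m - 5)*(m^4 + 7*m^3 - 12*m^2 - 176*m - 320) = (m - 5)*(m + 4)*(m^3 + 3*m^2 - 24*m - 80) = (m - 5)^2*(m + 4)*(m^2 + 8*m + 16) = (m - 5)^2*(m + 4)^2*(m + 4)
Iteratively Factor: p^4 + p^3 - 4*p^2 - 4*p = (p + 2)*(p^3 - p^2 - 2*p) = (p + 1)*(p + 2)*(p^2 - 2*p) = p*(p + 1)*(p + 2)*(p - 2)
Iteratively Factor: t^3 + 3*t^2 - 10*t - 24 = (t - 3)*(t^2 + 6*t + 8) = (t - 3)*(t + 2)*(t + 4)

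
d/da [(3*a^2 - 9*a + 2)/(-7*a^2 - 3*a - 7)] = (-72*a^2 - 14*a + 69)/(49*a^4 + 42*a^3 + 107*a^2 + 42*a + 49)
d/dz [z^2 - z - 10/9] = 2*z - 1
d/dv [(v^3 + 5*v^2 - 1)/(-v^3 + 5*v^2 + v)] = (10*v^4 + 2*v^3 + 2*v^2 + 10*v + 1)/(v^2*(v^4 - 10*v^3 + 23*v^2 + 10*v + 1))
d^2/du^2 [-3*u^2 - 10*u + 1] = -6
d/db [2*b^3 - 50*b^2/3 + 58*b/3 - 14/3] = 6*b^2 - 100*b/3 + 58/3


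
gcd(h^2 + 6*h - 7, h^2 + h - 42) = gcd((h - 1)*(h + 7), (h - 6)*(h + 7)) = h + 7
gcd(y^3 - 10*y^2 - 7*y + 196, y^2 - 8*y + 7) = y - 7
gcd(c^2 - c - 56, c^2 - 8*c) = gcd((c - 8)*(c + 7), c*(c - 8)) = c - 8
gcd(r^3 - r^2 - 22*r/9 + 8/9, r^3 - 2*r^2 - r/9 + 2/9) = r^2 - 7*r/3 + 2/3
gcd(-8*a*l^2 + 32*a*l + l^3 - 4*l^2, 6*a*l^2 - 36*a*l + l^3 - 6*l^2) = l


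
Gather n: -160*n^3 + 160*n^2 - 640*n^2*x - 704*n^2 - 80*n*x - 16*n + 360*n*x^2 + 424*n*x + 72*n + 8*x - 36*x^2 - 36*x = -160*n^3 + n^2*(-640*x - 544) + n*(360*x^2 + 344*x + 56) - 36*x^2 - 28*x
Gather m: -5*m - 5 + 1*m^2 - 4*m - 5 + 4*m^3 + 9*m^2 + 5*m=4*m^3 + 10*m^2 - 4*m - 10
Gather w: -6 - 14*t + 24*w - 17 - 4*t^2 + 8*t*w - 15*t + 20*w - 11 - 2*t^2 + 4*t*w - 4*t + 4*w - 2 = -6*t^2 - 33*t + w*(12*t + 48) - 36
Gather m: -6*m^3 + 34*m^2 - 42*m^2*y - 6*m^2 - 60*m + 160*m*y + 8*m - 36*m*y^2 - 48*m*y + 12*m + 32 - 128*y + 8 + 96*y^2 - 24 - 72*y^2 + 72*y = -6*m^3 + m^2*(28 - 42*y) + m*(-36*y^2 + 112*y - 40) + 24*y^2 - 56*y + 16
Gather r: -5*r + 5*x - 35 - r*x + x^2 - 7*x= r*(-x - 5) + x^2 - 2*x - 35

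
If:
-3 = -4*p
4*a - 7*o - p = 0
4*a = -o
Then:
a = 3/128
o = -3/32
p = 3/4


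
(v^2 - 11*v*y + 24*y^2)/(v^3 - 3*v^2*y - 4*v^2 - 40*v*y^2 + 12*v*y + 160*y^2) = (v - 3*y)/(v^2 + 5*v*y - 4*v - 20*y)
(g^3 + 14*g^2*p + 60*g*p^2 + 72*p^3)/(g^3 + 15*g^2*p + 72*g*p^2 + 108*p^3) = (g + 2*p)/(g + 3*p)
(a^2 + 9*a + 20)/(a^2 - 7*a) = (a^2 + 9*a + 20)/(a*(a - 7))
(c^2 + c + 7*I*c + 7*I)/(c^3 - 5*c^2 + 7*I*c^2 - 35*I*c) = (c + 1)/(c*(c - 5))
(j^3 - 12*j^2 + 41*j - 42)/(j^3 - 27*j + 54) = (j^2 - 9*j + 14)/(j^2 + 3*j - 18)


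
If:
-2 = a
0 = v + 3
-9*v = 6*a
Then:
No Solution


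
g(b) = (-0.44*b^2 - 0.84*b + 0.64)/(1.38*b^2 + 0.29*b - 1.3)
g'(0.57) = 1.88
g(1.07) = -1.29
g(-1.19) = 3.29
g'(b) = (-2.76*b - 0.29)*(-0.44*b^2 - 0.84*b + 0.64)/(1.38*b^2 + 0.29*b - 1.3)^2 + (-0.88*b - 0.84)/(1.38*b^2 + 0.29*b - 1.3)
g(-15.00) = -0.28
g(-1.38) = 1.04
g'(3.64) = 0.04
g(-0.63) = -1.06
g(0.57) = -0.03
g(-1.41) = 0.92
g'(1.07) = 4.08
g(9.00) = -0.38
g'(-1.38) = 4.33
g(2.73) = -0.50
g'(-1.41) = 3.58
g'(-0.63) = 1.95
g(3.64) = -0.46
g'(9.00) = 0.01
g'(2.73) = 0.07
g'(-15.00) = 0.00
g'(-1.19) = 32.53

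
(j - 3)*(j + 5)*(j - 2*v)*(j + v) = j^4 - j^3*v + 2*j^3 - 2*j^2*v^2 - 2*j^2*v - 15*j^2 - 4*j*v^2 + 15*j*v + 30*v^2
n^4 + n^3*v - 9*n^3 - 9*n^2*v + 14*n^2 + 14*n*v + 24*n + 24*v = (n - 6)*(n - 4)*(n + 1)*(n + v)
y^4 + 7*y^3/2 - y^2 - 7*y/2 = y*(y - 1)*(y + 1)*(y + 7/2)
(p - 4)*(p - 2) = p^2 - 6*p + 8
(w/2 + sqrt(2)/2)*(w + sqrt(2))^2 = w^3/2 + 3*sqrt(2)*w^2/2 + 3*w + sqrt(2)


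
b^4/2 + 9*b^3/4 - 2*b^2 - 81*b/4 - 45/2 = (b/2 + 1)*(b - 3)*(b + 5/2)*(b + 3)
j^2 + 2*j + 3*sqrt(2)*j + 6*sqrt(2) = (j + 2)*(j + 3*sqrt(2))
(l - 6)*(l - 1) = l^2 - 7*l + 6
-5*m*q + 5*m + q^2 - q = (-5*m + q)*(q - 1)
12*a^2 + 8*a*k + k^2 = (2*a + k)*(6*a + k)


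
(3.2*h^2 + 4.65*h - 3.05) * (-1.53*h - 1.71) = -4.896*h^3 - 12.5865*h^2 - 3.285*h + 5.2155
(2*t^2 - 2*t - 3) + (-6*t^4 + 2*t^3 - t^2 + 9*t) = -6*t^4 + 2*t^3 + t^2 + 7*t - 3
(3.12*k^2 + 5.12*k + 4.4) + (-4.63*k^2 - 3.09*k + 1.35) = -1.51*k^2 + 2.03*k + 5.75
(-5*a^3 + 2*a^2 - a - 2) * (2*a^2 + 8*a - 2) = -10*a^5 - 36*a^4 + 24*a^3 - 16*a^2 - 14*a + 4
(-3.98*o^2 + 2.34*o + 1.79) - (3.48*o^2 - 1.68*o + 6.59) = -7.46*o^2 + 4.02*o - 4.8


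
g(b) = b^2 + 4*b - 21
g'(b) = 2*b + 4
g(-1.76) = -24.94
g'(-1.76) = 0.48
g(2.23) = -7.11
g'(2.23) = 8.46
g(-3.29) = -23.34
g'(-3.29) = -2.58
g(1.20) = -14.76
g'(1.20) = 6.40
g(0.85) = -16.88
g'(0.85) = 5.70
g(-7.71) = 7.60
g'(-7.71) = -11.42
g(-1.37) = -24.60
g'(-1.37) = 1.26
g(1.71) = -11.24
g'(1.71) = 7.42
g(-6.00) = -9.00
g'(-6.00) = -8.00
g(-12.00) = 75.00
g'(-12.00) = -20.00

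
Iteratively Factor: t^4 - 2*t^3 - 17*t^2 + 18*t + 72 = (t + 2)*(t^3 - 4*t^2 - 9*t + 36) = (t + 2)*(t + 3)*(t^2 - 7*t + 12) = (t - 4)*(t + 2)*(t + 3)*(t - 3)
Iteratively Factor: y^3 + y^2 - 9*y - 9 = (y - 3)*(y^2 + 4*y + 3) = (y - 3)*(y + 3)*(y + 1)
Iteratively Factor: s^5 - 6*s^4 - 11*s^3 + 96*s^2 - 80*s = (s - 1)*(s^4 - 5*s^3 - 16*s^2 + 80*s) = (s - 5)*(s - 1)*(s^3 - 16*s) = (s - 5)*(s - 1)*(s + 4)*(s^2 - 4*s) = (s - 5)*(s - 4)*(s - 1)*(s + 4)*(s)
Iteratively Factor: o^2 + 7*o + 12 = (o + 4)*(o + 3)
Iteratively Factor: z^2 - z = (z - 1)*(z)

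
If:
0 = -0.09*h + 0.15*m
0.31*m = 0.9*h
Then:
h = 0.00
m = 0.00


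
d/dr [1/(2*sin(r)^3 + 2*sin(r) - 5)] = 2*(-7*cos(r) + 3*cos(3*r))/(7*sin(r) - sin(3*r) - 10)^2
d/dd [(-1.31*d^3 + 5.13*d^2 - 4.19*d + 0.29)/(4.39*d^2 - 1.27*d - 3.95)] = (-5.7509*d^4 + 3.3274*d^3 + 27.4025*d^2 - 43.0732*d + 16.9188)/(19.2721*d^4 - 11.1506*d^3 - 33.0681*d^2 + 10.033*d + 15.6025)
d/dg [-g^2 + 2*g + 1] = 2 - 2*g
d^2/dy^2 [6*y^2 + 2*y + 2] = 12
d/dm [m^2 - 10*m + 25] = 2*m - 10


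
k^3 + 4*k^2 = k^2*(k + 4)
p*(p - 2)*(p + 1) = p^3 - p^2 - 2*p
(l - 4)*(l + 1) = l^2 - 3*l - 4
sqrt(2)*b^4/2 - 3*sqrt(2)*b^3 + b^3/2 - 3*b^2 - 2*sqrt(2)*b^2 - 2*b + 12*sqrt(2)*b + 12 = (b - 6)*(b - 2)*(b + sqrt(2)/2)*(sqrt(2)*b/2 + sqrt(2))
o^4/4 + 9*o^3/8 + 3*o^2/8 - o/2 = o*(o/4 + 1)*(o - 1/2)*(o + 1)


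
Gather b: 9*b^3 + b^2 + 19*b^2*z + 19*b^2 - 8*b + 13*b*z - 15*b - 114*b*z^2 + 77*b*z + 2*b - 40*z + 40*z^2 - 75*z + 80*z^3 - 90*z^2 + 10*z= 9*b^3 + b^2*(19*z + 20) + b*(-114*z^2 + 90*z - 21) + 80*z^3 - 50*z^2 - 105*z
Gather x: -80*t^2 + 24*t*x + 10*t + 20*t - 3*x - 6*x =-80*t^2 + 30*t + x*(24*t - 9)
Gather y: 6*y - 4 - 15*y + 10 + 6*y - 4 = 2 - 3*y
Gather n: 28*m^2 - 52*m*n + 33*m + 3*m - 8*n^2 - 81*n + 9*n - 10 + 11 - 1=28*m^2 + 36*m - 8*n^2 + n*(-52*m - 72)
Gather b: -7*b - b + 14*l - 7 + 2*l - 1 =-8*b + 16*l - 8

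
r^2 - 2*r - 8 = (r - 4)*(r + 2)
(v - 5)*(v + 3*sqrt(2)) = v^2 - 5*v + 3*sqrt(2)*v - 15*sqrt(2)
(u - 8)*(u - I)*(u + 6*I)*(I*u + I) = I*u^4 - 5*u^3 - 7*I*u^3 + 35*u^2 - 2*I*u^2 + 40*u - 42*I*u - 48*I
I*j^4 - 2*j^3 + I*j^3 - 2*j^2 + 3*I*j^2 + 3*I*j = j*(j - I)*(j + 3*I)*(I*j + I)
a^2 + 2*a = a*(a + 2)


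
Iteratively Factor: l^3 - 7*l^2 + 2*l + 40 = (l - 4)*(l^2 - 3*l - 10) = (l - 5)*(l - 4)*(l + 2)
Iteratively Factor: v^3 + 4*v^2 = (v + 4)*(v^2) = v*(v + 4)*(v)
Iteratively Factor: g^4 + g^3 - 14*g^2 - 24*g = (g + 2)*(g^3 - g^2 - 12*g) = (g + 2)*(g + 3)*(g^2 - 4*g) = g*(g + 2)*(g + 3)*(g - 4)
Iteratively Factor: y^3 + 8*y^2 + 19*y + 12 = (y + 1)*(y^2 + 7*y + 12) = (y + 1)*(y + 4)*(y + 3)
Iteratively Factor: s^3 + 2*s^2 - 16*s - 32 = (s + 4)*(s^2 - 2*s - 8) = (s - 4)*(s + 4)*(s + 2)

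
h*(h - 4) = h^2 - 4*h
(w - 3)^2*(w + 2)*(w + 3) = w^4 - w^3 - 15*w^2 + 9*w + 54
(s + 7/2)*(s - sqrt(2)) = s^2 - sqrt(2)*s + 7*s/2 - 7*sqrt(2)/2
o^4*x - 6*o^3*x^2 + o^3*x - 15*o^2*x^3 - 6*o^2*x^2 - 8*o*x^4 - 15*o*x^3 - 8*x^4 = (o - 8*x)*(o + x)^2*(o*x + x)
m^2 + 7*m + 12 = (m + 3)*(m + 4)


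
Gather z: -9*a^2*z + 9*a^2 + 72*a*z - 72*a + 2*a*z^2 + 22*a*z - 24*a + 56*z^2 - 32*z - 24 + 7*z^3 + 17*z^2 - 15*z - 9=9*a^2 - 96*a + 7*z^3 + z^2*(2*a + 73) + z*(-9*a^2 + 94*a - 47) - 33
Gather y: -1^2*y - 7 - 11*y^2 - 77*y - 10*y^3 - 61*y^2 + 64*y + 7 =-10*y^3 - 72*y^2 - 14*y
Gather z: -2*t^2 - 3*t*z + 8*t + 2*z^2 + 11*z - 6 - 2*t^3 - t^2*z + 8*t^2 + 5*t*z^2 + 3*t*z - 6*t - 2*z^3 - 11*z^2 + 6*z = -2*t^3 + 6*t^2 + 2*t - 2*z^3 + z^2*(5*t - 9) + z*(17 - t^2) - 6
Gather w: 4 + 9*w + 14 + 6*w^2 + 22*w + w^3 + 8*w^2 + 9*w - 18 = w^3 + 14*w^2 + 40*w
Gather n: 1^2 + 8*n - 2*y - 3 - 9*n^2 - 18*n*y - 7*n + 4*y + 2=-9*n^2 + n*(1 - 18*y) + 2*y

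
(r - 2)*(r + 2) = r^2 - 4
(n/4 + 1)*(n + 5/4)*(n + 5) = n^3/4 + 41*n^2/16 + 125*n/16 + 25/4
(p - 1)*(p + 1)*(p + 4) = p^3 + 4*p^2 - p - 4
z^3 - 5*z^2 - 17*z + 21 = (z - 7)*(z - 1)*(z + 3)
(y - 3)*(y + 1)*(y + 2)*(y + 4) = y^4 + 4*y^3 - 7*y^2 - 34*y - 24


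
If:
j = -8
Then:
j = -8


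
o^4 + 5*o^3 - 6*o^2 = o^2*(o - 1)*(o + 6)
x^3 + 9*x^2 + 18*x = x*(x + 3)*(x + 6)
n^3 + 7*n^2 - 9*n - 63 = (n - 3)*(n + 3)*(n + 7)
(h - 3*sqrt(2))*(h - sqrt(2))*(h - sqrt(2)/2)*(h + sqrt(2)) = h^4 - 7*sqrt(2)*h^3/2 + h^2 + 7*sqrt(2)*h - 6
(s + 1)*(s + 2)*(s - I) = s^3 + 3*s^2 - I*s^2 + 2*s - 3*I*s - 2*I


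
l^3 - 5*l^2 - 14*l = l*(l - 7)*(l + 2)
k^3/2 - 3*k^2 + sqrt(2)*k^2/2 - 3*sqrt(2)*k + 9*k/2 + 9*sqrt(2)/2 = (k/2 + sqrt(2)/2)*(k - 3)^2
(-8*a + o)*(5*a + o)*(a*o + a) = -40*a^3*o - 40*a^3 - 3*a^2*o^2 - 3*a^2*o + a*o^3 + a*o^2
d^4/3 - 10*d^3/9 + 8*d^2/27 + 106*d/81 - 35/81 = (d/3 + 1/3)*(d - 7/3)*(d - 5/3)*(d - 1/3)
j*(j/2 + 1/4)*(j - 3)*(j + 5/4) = j^4/2 - 5*j^3/8 - 37*j^2/16 - 15*j/16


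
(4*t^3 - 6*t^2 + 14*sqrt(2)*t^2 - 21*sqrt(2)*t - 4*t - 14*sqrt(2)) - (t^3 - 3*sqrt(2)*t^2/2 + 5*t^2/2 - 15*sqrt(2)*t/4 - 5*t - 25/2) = 3*t^3 - 17*t^2/2 + 31*sqrt(2)*t^2/2 - 69*sqrt(2)*t/4 + t - 14*sqrt(2) + 25/2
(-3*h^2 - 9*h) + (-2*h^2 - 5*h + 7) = -5*h^2 - 14*h + 7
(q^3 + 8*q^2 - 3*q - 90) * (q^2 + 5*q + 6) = q^5 + 13*q^4 + 43*q^3 - 57*q^2 - 468*q - 540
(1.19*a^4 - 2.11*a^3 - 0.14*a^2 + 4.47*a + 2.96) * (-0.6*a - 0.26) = -0.714*a^5 + 0.9566*a^4 + 0.6326*a^3 - 2.6456*a^2 - 2.9382*a - 0.7696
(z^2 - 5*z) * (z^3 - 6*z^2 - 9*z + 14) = z^5 - 11*z^4 + 21*z^3 + 59*z^2 - 70*z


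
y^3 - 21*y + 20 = (y - 4)*(y - 1)*(y + 5)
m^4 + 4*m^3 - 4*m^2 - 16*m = m*(m - 2)*(m + 2)*(m + 4)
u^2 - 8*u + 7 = (u - 7)*(u - 1)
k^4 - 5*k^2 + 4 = (k - 2)*(k - 1)*(k + 1)*(k + 2)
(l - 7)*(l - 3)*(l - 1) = l^3 - 11*l^2 + 31*l - 21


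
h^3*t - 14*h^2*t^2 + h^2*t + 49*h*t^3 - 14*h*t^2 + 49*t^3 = (h - 7*t)^2*(h*t + t)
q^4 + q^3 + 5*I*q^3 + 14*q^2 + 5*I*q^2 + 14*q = q*(q + 1)*(q - 2*I)*(q + 7*I)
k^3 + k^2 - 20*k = k*(k - 4)*(k + 5)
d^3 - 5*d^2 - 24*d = d*(d - 8)*(d + 3)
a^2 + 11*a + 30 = (a + 5)*(a + 6)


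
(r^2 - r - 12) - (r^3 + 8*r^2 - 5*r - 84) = -r^3 - 7*r^2 + 4*r + 72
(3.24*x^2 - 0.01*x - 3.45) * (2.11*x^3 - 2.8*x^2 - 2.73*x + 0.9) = 6.8364*x^5 - 9.0931*x^4 - 16.0967*x^3 + 12.6033*x^2 + 9.4095*x - 3.105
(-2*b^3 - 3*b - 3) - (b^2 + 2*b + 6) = -2*b^3 - b^2 - 5*b - 9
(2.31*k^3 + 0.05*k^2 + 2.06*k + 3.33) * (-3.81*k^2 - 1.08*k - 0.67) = -8.8011*k^5 - 2.6853*k^4 - 9.4503*k^3 - 14.9456*k^2 - 4.9766*k - 2.2311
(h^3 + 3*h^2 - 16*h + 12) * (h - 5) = h^4 - 2*h^3 - 31*h^2 + 92*h - 60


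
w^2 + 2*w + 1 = (w + 1)^2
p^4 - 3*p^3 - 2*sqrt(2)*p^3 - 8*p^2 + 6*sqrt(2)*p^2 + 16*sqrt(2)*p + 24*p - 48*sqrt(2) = (p - 3)*(p - 2*sqrt(2))^2*(p + 2*sqrt(2))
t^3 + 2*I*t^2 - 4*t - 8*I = (t - 2)*(t + 2)*(t + 2*I)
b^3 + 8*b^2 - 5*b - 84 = (b - 3)*(b + 4)*(b + 7)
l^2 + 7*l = l*(l + 7)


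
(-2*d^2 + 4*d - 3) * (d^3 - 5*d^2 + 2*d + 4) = -2*d^5 + 14*d^4 - 27*d^3 + 15*d^2 + 10*d - 12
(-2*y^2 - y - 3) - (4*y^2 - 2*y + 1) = -6*y^2 + y - 4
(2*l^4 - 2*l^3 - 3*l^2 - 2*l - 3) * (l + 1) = 2*l^5 - 5*l^3 - 5*l^2 - 5*l - 3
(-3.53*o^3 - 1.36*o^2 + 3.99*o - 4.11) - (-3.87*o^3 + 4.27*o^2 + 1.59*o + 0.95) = 0.34*o^3 - 5.63*o^2 + 2.4*o - 5.06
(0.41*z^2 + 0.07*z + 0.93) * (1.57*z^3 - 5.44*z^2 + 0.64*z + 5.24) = 0.6437*z^5 - 2.1205*z^4 + 1.3417*z^3 - 2.866*z^2 + 0.962*z + 4.8732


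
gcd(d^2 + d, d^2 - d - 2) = d + 1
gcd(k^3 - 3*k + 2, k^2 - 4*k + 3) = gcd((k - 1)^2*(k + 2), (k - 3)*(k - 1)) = k - 1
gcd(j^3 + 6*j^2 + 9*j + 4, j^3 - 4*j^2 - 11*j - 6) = j^2 + 2*j + 1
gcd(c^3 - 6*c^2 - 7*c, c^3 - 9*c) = c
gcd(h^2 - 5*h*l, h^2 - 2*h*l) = h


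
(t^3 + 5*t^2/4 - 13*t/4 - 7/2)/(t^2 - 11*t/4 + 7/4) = (t^2 + 3*t + 2)/(t - 1)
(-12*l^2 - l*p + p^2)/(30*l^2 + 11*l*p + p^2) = (-12*l^2 - l*p + p^2)/(30*l^2 + 11*l*p + p^2)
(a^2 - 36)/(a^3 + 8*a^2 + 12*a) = (a - 6)/(a*(a + 2))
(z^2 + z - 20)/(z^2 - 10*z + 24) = (z + 5)/(z - 6)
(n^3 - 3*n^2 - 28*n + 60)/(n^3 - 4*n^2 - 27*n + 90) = (n - 2)/(n - 3)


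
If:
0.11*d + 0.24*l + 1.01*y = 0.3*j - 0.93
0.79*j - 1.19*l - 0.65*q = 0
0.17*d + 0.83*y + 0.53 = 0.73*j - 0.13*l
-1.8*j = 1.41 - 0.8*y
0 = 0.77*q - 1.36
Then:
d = -4.16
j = -0.95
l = -1.59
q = 1.77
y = -0.37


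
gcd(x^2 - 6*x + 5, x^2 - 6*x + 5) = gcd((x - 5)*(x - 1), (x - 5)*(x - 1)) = x^2 - 6*x + 5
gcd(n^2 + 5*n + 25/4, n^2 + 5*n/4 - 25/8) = n + 5/2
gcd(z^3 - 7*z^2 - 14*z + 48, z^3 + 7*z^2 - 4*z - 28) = z - 2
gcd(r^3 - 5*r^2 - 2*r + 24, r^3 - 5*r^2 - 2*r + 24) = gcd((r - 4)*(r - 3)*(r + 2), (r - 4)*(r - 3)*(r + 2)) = r^3 - 5*r^2 - 2*r + 24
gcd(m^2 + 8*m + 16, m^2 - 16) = m + 4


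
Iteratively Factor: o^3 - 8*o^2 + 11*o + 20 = (o + 1)*(o^2 - 9*o + 20) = (o - 4)*(o + 1)*(o - 5)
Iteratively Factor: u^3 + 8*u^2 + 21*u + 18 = (u + 2)*(u^2 + 6*u + 9) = (u + 2)*(u + 3)*(u + 3)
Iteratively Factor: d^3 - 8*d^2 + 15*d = (d - 3)*(d^2 - 5*d) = d*(d - 3)*(d - 5)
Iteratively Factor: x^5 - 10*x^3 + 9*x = (x + 1)*(x^4 - x^3 - 9*x^2 + 9*x) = (x - 1)*(x + 1)*(x^3 - 9*x) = (x - 1)*(x + 1)*(x + 3)*(x^2 - 3*x) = x*(x - 1)*(x + 1)*(x + 3)*(x - 3)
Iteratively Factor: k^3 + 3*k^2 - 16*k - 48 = (k + 3)*(k^2 - 16) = (k + 3)*(k + 4)*(k - 4)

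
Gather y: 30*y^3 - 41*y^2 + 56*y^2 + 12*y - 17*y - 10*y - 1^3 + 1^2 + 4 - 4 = 30*y^3 + 15*y^2 - 15*y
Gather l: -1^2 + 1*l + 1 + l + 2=2*l + 2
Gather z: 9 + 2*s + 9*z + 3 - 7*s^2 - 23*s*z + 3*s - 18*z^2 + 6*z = -7*s^2 + 5*s - 18*z^2 + z*(15 - 23*s) + 12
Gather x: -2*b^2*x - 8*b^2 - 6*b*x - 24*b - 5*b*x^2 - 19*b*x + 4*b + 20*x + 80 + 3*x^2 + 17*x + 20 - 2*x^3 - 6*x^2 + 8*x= -8*b^2 - 20*b - 2*x^3 + x^2*(-5*b - 3) + x*(-2*b^2 - 25*b + 45) + 100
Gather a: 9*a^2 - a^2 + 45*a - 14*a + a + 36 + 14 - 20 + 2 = 8*a^2 + 32*a + 32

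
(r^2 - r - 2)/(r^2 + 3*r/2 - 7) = 2*(r + 1)/(2*r + 7)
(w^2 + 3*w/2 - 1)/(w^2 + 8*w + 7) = (w^2 + 3*w/2 - 1)/(w^2 + 8*w + 7)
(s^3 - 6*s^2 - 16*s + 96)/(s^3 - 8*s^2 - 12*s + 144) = (s - 4)/(s - 6)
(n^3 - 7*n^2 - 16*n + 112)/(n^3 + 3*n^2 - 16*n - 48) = (n - 7)/(n + 3)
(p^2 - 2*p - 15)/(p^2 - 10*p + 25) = (p + 3)/(p - 5)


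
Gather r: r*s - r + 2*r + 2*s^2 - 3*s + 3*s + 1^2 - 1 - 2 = r*(s + 1) + 2*s^2 - 2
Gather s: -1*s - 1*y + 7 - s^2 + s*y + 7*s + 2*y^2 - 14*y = -s^2 + s*(y + 6) + 2*y^2 - 15*y + 7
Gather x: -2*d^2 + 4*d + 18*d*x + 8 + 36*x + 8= -2*d^2 + 4*d + x*(18*d + 36) + 16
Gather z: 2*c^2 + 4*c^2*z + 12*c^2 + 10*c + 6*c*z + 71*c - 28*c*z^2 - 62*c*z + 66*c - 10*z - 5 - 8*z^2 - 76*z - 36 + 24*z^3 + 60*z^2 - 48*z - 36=14*c^2 + 147*c + 24*z^3 + z^2*(52 - 28*c) + z*(4*c^2 - 56*c - 134) - 77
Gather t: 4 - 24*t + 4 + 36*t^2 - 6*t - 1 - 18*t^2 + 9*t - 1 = 18*t^2 - 21*t + 6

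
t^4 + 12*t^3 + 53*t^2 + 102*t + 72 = (t + 2)*(t + 3)^2*(t + 4)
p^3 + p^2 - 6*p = p*(p - 2)*(p + 3)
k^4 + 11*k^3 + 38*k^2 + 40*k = k*(k + 2)*(k + 4)*(k + 5)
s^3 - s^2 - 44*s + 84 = (s - 6)*(s - 2)*(s + 7)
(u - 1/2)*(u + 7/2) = u^2 + 3*u - 7/4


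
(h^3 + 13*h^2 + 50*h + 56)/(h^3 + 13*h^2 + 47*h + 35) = (h^2 + 6*h + 8)/(h^2 + 6*h + 5)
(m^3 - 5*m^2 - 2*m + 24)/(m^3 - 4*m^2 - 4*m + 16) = (m - 3)/(m - 2)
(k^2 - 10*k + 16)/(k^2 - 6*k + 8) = (k - 8)/(k - 4)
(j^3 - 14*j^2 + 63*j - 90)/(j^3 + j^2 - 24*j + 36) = (j^2 - 11*j + 30)/(j^2 + 4*j - 12)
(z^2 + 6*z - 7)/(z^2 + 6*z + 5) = (z^2 + 6*z - 7)/(z^2 + 6*z + 5)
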